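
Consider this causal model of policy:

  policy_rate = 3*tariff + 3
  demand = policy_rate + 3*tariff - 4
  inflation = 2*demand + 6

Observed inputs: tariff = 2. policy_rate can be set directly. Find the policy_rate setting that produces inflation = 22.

policy_rate = 6

Intervening on policy_rate fixes its value directly, overriding its dependence on tariff.
Substituting into the demand equation gives demand = policy_rate + 2.
inflation becomes 2*policy_rate + 10.
Solve 2*policy_rate + 10 = 22: policy_rate = (22 - 10) / 2 = 6.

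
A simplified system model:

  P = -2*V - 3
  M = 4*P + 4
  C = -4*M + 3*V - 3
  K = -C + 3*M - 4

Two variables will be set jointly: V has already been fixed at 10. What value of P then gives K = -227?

P = -8

With V held at 10:
Intervening on P fixes its value directly, overriding its dependence on V.
Substituting into the C equation gives C = -16*P + 11.
Substituting into the K equation gives K = 28*P - 3.
Solve 28*P - 3 = -227: P = (-227 + 3) / 28 = -8.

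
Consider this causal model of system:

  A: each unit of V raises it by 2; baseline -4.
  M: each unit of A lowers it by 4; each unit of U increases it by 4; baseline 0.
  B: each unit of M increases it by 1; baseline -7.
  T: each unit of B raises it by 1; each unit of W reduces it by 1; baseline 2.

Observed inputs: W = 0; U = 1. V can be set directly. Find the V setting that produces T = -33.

Substituting into the M equation gives M = -8*V + 20.
Substituting into the B equation gives B = -8*V + 13.
Substituting into the T equation gives T = -8*V + 15.
Solve -8*V + 15 = -33: V = (-33 - 15) / -8 = 6.

V = 6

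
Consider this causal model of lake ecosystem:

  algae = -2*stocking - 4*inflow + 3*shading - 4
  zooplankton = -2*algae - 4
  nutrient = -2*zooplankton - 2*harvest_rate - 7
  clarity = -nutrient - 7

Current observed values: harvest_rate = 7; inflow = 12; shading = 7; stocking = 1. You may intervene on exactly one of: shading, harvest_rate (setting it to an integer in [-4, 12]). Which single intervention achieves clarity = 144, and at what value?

set harvest_rate = 10

Intervening on shading: clarity = -12*shading + 222. Reaching 144 requires shading = 13/2, not an integer.
Intervening on harvest_rate: with other inputs at their observed values, clarity = 2*harvest_rate + 124. Solving for 144 gives harvest_rate = 10, within [-4, 12].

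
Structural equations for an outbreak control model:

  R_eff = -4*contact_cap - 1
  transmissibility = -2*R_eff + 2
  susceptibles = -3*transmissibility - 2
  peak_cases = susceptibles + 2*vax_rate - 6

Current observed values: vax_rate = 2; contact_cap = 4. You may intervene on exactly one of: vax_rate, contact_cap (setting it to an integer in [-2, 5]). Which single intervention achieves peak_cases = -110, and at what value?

set vax_rate = 3

Intervening on vax_rate: with other inputs at their observed values, peak_cases = 2*vax_rate - 116. Solving for -110 gives vax_rate = 3, within [-2, 5].
Intervening on contact_cap: peak_cases = -24*contact_cap - 16. Reaching -110 requires contact_cap = 47/12, not an integer.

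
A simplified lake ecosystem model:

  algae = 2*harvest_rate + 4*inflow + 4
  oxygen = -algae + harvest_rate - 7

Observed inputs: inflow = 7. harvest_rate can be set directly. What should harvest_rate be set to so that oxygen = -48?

harvest_rate = 9

Substituting into the algae equation gives algae = 2*harvest_rate + 32.
This gives oxygen = -harvest_rate - 39.
Solve -harvest_rate - 39 = -48: harvest_rate = (-48 + 39) / -1 = 9.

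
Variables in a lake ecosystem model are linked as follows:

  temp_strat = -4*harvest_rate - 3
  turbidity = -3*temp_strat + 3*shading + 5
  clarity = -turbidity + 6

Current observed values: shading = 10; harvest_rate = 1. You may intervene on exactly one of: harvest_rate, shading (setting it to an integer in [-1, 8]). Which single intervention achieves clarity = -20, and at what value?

Intervening on harvest_rate: clarity = -12*harvest_rate - 38. Reaching -20 requires harvest_rate = -3/2, not an integer.
Intervening on shading: with other inputs at their observed values, clarity = -3*shading - 20. Solving for -20 gives shading = 0, within [-1, 8].

set shading = 0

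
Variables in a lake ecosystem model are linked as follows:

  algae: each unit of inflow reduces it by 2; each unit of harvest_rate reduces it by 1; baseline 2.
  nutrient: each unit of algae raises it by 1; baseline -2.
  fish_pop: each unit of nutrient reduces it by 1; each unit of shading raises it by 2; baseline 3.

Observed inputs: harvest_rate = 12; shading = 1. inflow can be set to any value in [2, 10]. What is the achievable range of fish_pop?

Substituting into the algae equation gives algae = -2*inflow - 10.
Substituting into the nutrient equation gives nutrient = -2*inflow - 12.
Substituting into the fish_pop equation gives fish_pop = 2*inflow + 17.
Linear in inflow, so extremes are at the endpoints: inflow = 2 gives fish_pop = 21; inflow = 10 gives fish_pop = 37.

21 to 37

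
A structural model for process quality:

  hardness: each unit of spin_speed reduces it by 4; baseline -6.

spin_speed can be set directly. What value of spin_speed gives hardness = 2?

Solve -4*spin_speed - 6 = 2: spin_speed = (2 + 6) / -4 = -2.

spin_speed = -2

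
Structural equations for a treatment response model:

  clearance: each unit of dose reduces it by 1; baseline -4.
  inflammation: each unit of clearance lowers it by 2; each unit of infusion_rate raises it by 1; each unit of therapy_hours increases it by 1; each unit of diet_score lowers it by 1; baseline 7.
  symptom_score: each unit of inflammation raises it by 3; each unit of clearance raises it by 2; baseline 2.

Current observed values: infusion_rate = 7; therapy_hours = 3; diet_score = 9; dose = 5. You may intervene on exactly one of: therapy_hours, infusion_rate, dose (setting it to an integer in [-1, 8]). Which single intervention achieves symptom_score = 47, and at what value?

set infusion_rate = 2

Intervening on therapy_hours: symptom_score = 3*therapy_hours + 53. Reaching 47 requires therapy_hours = -2, outside [-1, 8].
Intervening on infusion_rate: with other inputs at their observed values, symptom_score = 3*infusion_rate + 41. Solving for 47 gives infusion_rate = 2, within [-1, 8].
Intervening on dose: symptom_score = 4*dose + 42. Reaching 47 requires dose = 5/4, not an integer.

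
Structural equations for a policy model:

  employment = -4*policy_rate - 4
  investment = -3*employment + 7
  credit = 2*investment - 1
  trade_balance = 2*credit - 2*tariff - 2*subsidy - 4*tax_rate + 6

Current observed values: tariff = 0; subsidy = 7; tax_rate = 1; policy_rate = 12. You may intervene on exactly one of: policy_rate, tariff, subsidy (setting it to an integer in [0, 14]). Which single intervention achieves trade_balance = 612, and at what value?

set tariff = 13

Intervening on policy_rate: trade_balance = 48*policy_rate + 62. Reaching 612 requires policy_rate = 275/24, not an integer.
Intervening on tariff: with other inputs at their observed values, trade_balance = -2*tariff + 638. Solving for 612 gives tariff = 13, within [0, 14].
Intervening on subsidy: trade_balance = -2*subsidy + 652. Reaching 612 requires subsidy = 20, outside [0, 14].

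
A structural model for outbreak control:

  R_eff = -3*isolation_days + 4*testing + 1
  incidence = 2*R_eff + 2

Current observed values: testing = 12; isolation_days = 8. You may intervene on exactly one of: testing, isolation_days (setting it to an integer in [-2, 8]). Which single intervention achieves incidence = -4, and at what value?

set testing = 5

Intervening on testing: with other inputs at their observed values, incidence = 8*testing - 44. Solving for -4 gives testing = 5, within [-2, 8].
Intervening on isolation_days: incidence = -6*isolation_days + 100. Reaching -4 requires isolation_days = 52/3, not an integer.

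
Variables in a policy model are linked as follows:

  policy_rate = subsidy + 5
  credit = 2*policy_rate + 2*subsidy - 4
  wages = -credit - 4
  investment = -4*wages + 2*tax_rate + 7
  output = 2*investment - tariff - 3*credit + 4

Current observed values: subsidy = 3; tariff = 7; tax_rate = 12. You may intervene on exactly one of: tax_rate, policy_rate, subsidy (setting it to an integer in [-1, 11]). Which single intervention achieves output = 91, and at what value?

Intervening on tax_rate: output = 4*tax_rate + 133. Reaching 91 requires tax_rate = -21/2, not an integer.
Intervening on policy_rate: with other inputs at their observed values, output = 10*policy_rate + 101. Solving for 91 gives policy_rate = -1, within [-1, 11].
Intervening on subsidy: output = 20*subsidy + 121. Reaching 91 requires subsidy = -3/2, not an integer.

set policy_rate = -1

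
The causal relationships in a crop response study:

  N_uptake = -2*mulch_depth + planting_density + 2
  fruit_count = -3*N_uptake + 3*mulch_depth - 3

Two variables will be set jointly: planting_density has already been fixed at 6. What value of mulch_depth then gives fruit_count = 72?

With planting_density held at 6:
Substituting into the N_uptake equation gives N_uptake = -2*mulch_depth + 8.
Substituting into the fruit_count equation gives fruit_count = 9*mulch_depth - 27.
Solve 9*mulch_depth - 27 = 72: mulch_depth = (72 + 27) / 9 = 11.

mulch_depth = 11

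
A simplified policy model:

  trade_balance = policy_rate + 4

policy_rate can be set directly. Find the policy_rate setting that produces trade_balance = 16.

policy_rate = 12

Solve policy_rate + 4 = 16: policy_rate = (16 - 4) / 1 = 12.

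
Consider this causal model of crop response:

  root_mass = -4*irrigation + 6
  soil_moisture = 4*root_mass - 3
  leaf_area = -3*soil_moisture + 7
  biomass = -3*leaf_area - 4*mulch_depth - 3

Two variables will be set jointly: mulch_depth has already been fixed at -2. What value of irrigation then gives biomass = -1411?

irrigation = 11

With mulch_depth held at -2:
Substituting into the soil_moisture equation gives soil_moisture = -16*irrigation + 21.
Substituting into the leaf_area equation gives leaf_area = 48*irrigation - 56.
Substituting into the biomass equation gives biomass = -144*irrigation + 173.
Solve -144*irrigation + 173 = -1411: irrigation = (-1411 - 173) / -144 = 11.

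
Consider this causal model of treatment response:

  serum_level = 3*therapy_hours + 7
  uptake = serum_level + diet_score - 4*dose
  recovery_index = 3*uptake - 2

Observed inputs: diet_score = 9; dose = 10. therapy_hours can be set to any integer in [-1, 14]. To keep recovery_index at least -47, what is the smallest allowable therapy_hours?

therapy_hours = 3

Substituting into the uptake equation gives uptake = 3*therapy_hours - 24.
Substituting into the recovery_index equation gives recovery_index = 9*therapy_hours - 74.
Require 9*therapy_hours - 74 ≥ -47, so therapy_hours ≥ 3.
The smallest integer in [-1, 14] satisfying this is 3.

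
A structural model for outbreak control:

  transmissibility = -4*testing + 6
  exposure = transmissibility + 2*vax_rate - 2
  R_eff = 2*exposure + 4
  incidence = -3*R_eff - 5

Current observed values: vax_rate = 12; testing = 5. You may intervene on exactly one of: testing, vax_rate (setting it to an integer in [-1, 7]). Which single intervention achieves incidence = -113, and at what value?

set testing = 3

Intervening on testing: with other inputs at their observed values, incidence = 24*testing - 185. Solving for -113 gives testing = 3, within [-1, 7].
Intervening on vax_rate: incidence = -12*vax_rate + 79. Reaching -113 requires vax_rate = 16, outside [-1, 7].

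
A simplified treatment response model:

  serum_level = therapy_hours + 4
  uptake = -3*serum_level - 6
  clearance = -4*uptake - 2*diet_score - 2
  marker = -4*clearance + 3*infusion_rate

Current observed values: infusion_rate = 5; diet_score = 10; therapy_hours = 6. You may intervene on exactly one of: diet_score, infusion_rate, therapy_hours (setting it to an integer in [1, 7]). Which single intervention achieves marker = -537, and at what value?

set diet_score = 2

Intervening on diet_score: with other inputs at their observed values, marker = 8*diet_score - 553. Solving for -537 gives diet_score = 2, within [1, 7].
Intervening on infusion_rate: marker = 3*infusion_rate - 488. Reaching -537 requires infusion_rate = -49/3, not an integer.
Intervening on therapy_hours: marker = -48*therapy_hours - 185. Reaching -537 requires therapy_hours = 22/3, not an integer.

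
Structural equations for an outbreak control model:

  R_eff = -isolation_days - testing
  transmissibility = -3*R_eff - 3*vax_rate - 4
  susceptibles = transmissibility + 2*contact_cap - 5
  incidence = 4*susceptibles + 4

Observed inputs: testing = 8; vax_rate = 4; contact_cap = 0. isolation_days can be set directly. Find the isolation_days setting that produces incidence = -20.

Substituting into the R_eff equation gives R_eff = -isolation_days - 8.
So transmissibility = 3*isolation_days + 8.
susceptibles becomes 3*isolation_days + 3.
Substituting into the incidence equation gives incidence = 12*isolation_days + 16.
Solve 12*isolation_days + 16 = -20: isolation_days = (-20 - 16) / 12 = -3.

isolation_days = -3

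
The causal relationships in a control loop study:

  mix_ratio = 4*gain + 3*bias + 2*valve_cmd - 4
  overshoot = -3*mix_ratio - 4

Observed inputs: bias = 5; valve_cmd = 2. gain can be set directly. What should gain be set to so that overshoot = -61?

Substituting into the mix_ratio equation gives mix_ratio = 4*gain + 15.
So overshoot = -12*gain - 49.
Solve -12*gain - 49 = -61: gain = (-61 + 49) / -12 = 1.

gain = 1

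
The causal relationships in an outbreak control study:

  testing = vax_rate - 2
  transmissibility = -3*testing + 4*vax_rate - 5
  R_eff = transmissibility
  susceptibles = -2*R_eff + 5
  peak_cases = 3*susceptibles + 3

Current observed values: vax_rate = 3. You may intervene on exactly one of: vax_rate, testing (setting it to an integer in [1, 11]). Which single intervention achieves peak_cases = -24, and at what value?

set vax_rate = 6

Intervening on vax_rate: with other inputs at their observed values, peak_cases = -6*vax_rate + 12. Solving for -24 gives vax_rate = 6, within [1, 11].
Intervening on testing: peak_cases = 18*testing - 24. Reaching -24 requires testing = 0, outside [1, 11].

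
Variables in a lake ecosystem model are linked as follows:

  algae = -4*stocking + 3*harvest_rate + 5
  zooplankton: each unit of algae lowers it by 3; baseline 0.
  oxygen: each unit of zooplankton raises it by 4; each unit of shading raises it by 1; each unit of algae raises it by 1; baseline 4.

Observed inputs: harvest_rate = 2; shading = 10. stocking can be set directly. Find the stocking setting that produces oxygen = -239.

stocking = -3

Substituting into the algae equation gives algae = -4*stocking + 11.
zooplankton becomes 12*stocking - 33.
Substituting into the oxygen equation gives oxygen = 44*stocking - 107.
Solve 44*stocking - 107 = -239: stocking = (-239 + 107) / 44 = -3.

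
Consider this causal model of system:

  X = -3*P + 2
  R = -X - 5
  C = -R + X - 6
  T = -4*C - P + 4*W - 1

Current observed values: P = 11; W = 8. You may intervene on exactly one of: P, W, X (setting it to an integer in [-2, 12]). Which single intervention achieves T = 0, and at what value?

Intervening on P: T = 23*P + 19. Reaching 0 requires P = -19/23, not an integer.
Intervening on W: T = 4*W + 240. Reaching 0 requires W = -60, outside [-2, 12].
Intervening on X: with other inputs at their observed values, T = -8*X + 24. Solving for 0 gives X = 3, within [-2, 12].

set X = 3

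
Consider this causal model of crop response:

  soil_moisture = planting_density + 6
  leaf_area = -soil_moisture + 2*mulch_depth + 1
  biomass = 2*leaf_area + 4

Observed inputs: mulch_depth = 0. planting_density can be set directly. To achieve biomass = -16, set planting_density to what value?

Substituting into the leaf_area equation gives leaf_area = -planting_density - 5.
Substituting into the biomass equation gives biomass = -2*planting_density - 6.
Solve -2*planting_density - 6 = -16: planting_density = (-16 + 6) / -2 = 5.

planting_density = 5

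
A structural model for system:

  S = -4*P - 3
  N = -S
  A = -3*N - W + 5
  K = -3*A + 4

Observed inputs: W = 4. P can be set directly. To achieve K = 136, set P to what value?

P = 3

Substituting into the N equation gives N = 4*P + 3.
A becomes -12*P - 8.
Substituting into the K equation gives K = 36*P + 28.
Solve 36*P + 28 = 136: P = (136 - 28) / 36 = 3.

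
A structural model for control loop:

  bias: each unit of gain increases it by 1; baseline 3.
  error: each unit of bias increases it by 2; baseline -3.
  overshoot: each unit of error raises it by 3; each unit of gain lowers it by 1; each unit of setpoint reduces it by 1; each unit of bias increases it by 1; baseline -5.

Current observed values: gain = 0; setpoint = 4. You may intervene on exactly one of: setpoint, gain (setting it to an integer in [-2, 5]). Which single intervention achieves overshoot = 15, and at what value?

set gain = 2

Intervening on setpoint: overshoot = -setpoint + 7. Reaching 15 requires setpoint = -8, outside [-2, 5].
Intervening on gain: with other inputs at their observed values, overshoot = 6*gain + 3. Solving for 15 gives gain = 2, within [-2, 5].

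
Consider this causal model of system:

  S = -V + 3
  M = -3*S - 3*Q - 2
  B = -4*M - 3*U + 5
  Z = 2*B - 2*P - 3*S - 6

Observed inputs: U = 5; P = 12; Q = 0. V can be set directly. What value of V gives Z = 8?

V = 1

Substituting into the M equation gives M = 3*V - 11.
So B = -12*V + 34.
Substituting into the Z equation gives Z = -21*V + 29.
Solve -21*V + 29 = 8: V = (8 - 29) / -21 = 1.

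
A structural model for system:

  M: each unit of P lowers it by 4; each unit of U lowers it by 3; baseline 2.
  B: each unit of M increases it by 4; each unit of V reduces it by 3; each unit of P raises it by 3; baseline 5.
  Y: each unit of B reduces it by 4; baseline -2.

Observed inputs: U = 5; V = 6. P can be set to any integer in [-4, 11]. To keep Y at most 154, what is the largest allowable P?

Substituting into the M equation gives M = -4*P - 13.
Substituting into the B equation gives B = -13*P - 65.
Substituting into the Y equation gives Y = 52*P + 258.
Require 52*P + 258 ≤ 154, so P ≤ -2.
The largest integer in [-4, 11] satisfying this is -2.

P = -2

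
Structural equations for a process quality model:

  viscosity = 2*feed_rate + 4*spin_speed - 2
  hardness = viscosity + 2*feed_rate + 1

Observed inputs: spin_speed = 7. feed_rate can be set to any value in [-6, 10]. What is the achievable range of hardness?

3 to 67

Substituting into the viscosity equation gives viscosity = 2*feed_rate + 26.
Substituting into the hardness equation gives hardness = 4*feed_rate + 27.
Linear in feed_rate, so extremes are at the endpoints: feed_rate = -6 gives hardness = 3; feed_rate = 10 gives hardness = 67.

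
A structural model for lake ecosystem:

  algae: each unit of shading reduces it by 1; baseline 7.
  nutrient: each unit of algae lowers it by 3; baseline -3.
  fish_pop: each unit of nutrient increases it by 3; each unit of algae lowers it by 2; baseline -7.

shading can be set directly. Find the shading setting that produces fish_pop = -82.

Substituting into the nutrient equation gives nutrient = 3*shading - 24.
fish_pop becomes 11*shading - 93.
Solve 11*shading - 93 = -82: shading = (-82 + 93) / 11 = 1.

shading = 1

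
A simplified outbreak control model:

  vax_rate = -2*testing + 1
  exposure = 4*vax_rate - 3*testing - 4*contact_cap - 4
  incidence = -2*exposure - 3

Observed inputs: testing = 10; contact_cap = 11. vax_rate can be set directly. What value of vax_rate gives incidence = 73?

Intervening on vax_rate fixes its value directly, overriding its dependence on testing.
Substituting into the exposure equation gives exposure = 4*vax_rate - 78.
incidence becomes -8*vax_rate + 153.
Solve -8*vax_rate + 153 = 73: vax_rate = (73 - 153) / -8 = 10.

vax_rate = 10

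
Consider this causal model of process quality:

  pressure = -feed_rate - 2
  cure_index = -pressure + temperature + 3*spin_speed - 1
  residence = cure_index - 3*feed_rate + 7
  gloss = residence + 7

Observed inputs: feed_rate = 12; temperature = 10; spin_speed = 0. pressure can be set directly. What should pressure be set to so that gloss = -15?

Intervening on pressure fixes its value directly, overriding its dependence on feed_rate.
Substituting into the cure_index equation gives cure_index = -pressure + 9.
So residence = -pressure - 20.
gloss becomes -pressure - 13.
Solve -pressure - 13 = -15: pressure = (-15 + 13) / -1 = 2.

pressure = 2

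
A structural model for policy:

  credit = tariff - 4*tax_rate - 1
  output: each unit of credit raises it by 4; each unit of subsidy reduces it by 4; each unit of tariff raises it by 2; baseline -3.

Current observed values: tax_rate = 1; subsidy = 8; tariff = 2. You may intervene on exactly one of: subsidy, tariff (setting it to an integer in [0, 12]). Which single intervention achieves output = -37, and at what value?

Intervening on subsidy: output = -4*subsidy - 11. Reaching -37 requires subsidy = 13/2, not an integer.
Intervening on tariff: with other inputs at their observed values, output = 6*tariff - 55. Solving for -37 gives tariff = 3, within [0, 12].

set tariff = 3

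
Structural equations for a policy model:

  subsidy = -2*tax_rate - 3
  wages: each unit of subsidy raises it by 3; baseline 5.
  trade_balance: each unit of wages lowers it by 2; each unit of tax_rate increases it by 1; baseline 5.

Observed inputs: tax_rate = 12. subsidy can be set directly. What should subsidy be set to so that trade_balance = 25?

subsidy = -3

Intervening on subsidy fixes its value directly, overriding its dependence on tax_rate.
Substituting into the trade_balance equation gives trade_balance = -6*subsidy + 7.
Solve -6*subsidy + 7 = 25: subsidy = (25 - 7) / -6 = -3.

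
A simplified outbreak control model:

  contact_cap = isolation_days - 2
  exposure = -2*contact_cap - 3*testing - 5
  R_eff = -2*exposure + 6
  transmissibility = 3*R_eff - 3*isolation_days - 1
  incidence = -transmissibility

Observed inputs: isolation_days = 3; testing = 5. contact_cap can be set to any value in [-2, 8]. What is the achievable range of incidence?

-224 to -104

Intervening on contact_cap fixes its value directly, overriding its dependence on isolation_days.
Substituting into the exposure equation gives exposure = -2*contact_cap - 20.
So R_eff = 4*contact_cap + 46.
Substituting into the transmissibility equation gives transmissibility = 12*contact_cap + 128.
Substituting into the incidence equation gives incidence = -12*contact_cap - 128.
Linear in contact_cap, so extremes are at the endpoints: contact_cap = -2 gives incidence = -104; contact_cap = 8 gives incidence = -224.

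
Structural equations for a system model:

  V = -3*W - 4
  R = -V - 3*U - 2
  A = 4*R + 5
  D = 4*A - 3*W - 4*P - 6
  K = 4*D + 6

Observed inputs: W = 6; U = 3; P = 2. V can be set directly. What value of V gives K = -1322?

V = 9

Intervening on V fixes its value directly, overriding its dependence on W.
Substituting into the R equation gives R = -V - 11.
So A = -4*V - 39.
Substituting into the D equation gives D = -16*V - 188.
So K = -64*V - 746.
Solve -64*V - 746 = -1322: V = (-1322 + 746) / -64 = 9.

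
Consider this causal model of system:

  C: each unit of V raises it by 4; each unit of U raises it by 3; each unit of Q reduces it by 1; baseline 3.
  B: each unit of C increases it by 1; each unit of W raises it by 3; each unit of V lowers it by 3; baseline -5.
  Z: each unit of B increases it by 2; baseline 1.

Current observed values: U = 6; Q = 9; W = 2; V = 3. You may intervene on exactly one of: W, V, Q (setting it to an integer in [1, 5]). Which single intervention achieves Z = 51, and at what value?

Intervening on W: with other inputs at their observed values, Z = 6*W + 21. Solving for 51 gives W = 5, within [1, 5].
Intervening on V: Z = 2*V + 27. Reaching 51 requires V = 12, outside [1, 5].
Intervening on Q: Z = -2*Q + 51. Reaching 51 requires Q = 0, outside [1, 5].

set W = 5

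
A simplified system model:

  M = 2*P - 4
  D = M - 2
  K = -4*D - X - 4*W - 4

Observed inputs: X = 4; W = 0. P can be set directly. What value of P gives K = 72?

Substituting into the D equation gives D = 2*P - 6.
Substituting into the K equation gives K = -8*P + 16.
Solve -8*P + 16 = 72: P = (72 - 16) / -8 = -7.

P = -7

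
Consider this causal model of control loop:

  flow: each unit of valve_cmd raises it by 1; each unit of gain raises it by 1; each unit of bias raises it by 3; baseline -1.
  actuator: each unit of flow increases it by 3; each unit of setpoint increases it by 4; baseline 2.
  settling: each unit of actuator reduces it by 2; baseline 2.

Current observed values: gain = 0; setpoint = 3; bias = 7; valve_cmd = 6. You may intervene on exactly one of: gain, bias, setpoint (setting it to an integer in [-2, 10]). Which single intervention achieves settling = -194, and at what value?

set gain = 2

Intervening on gain: with other inputs at their observed values, settling = -6*gain - 182. Solving for -194 gives gain = 2, within [-2, 10].
Intervening on bias: settling = -18*bias - 56. Reaching -194 requires bias = 23/3, not an integer.
Intervening on setpoint: settling = -8*setpoint - 158. Reaching -194 requires setpoint = 9/2, not an integer.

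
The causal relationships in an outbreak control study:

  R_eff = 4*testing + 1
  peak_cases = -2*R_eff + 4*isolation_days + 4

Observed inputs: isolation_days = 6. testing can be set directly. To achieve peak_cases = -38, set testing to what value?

testing = 8

Substituting into the peak_cases equation gives peak_cases = -8*testing + 26.
Solve -8*testing + 26 = -38: testing = (-38 - 26) / -8 = 8.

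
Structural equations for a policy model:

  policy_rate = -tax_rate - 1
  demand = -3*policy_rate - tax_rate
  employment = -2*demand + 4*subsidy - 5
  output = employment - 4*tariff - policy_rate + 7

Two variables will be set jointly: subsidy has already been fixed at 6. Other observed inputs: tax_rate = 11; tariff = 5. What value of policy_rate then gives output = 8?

policy_rate = -4

With subsidy held at 6:
Intervening on policy_rate fixes its value directly, overriding its dependence on tax_rate.
Substituting into the demand equation gives demand = -3*policy_rate - 11.
So employment = 6*policy_rate + 41.
So output = 5*policy_rate + 28.
Solve 5*policy_rate + 28 = 8: policy_rate = (8 - 28) / 5 = -4.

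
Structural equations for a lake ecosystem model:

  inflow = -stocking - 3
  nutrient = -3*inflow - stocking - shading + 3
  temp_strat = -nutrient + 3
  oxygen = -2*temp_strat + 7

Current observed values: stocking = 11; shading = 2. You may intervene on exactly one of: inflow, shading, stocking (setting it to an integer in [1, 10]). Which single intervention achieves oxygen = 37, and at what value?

set stocking = 4

Intervening on inflow: oxygen = -6*inflow - 19. Reaching 37 requires inflow = -28/3, not an integer.
Intervening on shading: oxygen = -2*shading + 69. Reaching 37 requires shading = 16, outside [1, 10].
Intervening on stocking: with other inputs at their observed values, oxygen = 4*stocking + 21. Solving for 37 gives stocking = 4, within [1, 10].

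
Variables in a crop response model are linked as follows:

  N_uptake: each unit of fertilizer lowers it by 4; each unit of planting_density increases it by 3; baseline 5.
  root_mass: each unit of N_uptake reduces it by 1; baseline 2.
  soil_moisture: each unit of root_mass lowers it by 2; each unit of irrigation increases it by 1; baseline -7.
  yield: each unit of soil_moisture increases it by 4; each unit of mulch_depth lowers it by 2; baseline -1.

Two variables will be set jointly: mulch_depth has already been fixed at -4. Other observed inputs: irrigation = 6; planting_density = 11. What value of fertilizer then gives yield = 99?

fertilizer = 6

With mulch_depth held at -4:
Substituting into the N_uptake equation gives N_uptake = -4*fertilizer + 38.
So root_mass = 4*fertilizer - 36.
Substituting into the soil_moisture equation gives soil_moisture = -8*fertilizer + 71.
Substituting into the yield equation gives yield = -32*fertilizer + 291.
Solve -32*fertilizer + 291 = 99: fertilizer = (99 - 291) / -32 = 6.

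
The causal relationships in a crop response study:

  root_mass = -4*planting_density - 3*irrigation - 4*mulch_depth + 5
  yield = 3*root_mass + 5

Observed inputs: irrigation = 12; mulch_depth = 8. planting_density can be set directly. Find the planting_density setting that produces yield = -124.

planting_density = -5

Substituting into the root_mass equation gives root_mass = -4*planting_density - 63.
Substituting into the yield equation gives yield = -12*planting_density - 184.
Solve -12*planting_density - 184 = -124: planting_density = (-124 + 184) / -12 = -5.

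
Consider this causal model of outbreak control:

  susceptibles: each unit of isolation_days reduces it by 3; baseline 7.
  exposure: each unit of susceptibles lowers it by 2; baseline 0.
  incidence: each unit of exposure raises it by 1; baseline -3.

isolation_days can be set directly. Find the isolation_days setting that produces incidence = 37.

isolation_days = 9

Substituting into the exposure equation gives exposure = 6*isolation_days - 14.
Substituting into the incidence equation gives incidence = 6*isolation_days - 17.
Solve 6*isolation_days - 17 = 37: isolation_days = (37 + 17) / 6 = 9.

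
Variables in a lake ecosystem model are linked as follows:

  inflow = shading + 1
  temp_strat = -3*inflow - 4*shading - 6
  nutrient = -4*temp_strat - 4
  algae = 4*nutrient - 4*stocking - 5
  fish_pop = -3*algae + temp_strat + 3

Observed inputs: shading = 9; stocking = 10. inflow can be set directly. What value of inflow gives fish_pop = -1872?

inflow = 0

Intervening on inflow fixes its value directly, overriding its dependence on shading.
Substituting into the temp_strat equation gives temp_strat = -3*inflow - 42.
This gives nutrient = 12*inflow + 164.
So algae = 48*inflow + 611.
This gives fish_pop = -147*inflow - 1872.
Solve -147*inflow - 1872 = -1872: inflow = (-1872 + 1872) / -147 = 0.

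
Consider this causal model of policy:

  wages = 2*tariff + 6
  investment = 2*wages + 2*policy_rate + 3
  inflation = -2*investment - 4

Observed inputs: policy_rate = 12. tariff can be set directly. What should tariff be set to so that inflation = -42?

Substituting into the investment equation gives investment = 4*tariff + 39.
So inflation = -8*tariff - 82.
Solve -8*tariff - 82 = -42: tariff = (-42 + 82) / -8 = -5.

tariff = -5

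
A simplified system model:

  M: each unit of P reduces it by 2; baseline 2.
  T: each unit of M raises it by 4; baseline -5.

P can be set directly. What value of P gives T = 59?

P = -7

Substituting into the T equation gives T = -8*P + 3.
Solve -8*P + 3 = 59: P = (59 - 3) / -8 = -7.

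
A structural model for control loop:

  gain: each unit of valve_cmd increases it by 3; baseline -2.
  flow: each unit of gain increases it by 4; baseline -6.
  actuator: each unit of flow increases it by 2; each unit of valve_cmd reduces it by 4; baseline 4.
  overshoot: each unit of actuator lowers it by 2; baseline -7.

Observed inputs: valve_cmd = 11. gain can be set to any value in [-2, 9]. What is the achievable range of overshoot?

Intervening on gain fixes its value directly, overriding its dependence on valve_cmd.
Substituting into the actuator equation gives actuator = 8*gain - 52.
Substituting into the overshoot equation gives overshoot = -16*gain + 97.
Linear in gain, so extremes are at the endpoints: gain = -2 gives overshoot = 129; gain = 9 gives overshoot = -47.

-47 to 129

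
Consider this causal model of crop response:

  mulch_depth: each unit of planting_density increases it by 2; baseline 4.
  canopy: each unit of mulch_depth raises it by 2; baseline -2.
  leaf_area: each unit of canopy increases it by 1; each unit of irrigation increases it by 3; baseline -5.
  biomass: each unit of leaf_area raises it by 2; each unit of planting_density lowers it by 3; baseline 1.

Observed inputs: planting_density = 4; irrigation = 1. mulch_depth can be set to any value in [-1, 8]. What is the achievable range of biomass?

Intervening on mulch_depth fixes its value directly, overriding its dependence on planting_density.
Substituting into the leaf_area equation gives leaf_area = 2*mulch_depth - 4.
Substituting into the biomass equation gives biomass = 4*mulch_depth - 19.
Linear in mulch_depth, so extremes are at the endpoints: mulch_depth = -1 gives biomass = -23; mulch_depth = 8 gives biomass = 13.

-23 to 13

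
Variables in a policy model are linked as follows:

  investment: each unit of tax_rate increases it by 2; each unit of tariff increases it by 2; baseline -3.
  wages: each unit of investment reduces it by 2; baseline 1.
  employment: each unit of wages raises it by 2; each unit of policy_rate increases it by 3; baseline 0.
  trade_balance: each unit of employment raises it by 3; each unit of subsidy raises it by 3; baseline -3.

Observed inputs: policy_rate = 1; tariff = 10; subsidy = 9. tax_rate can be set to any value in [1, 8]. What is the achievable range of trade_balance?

Substituting into the investment equation gives investment = 2*tax_rate + 17.
This gives wages = -4*tax_rate - 33.
So employment = -8*tax_rate - 63.
Substituting into the trade_balance equation gives trade_balance = -24*tax_rate - 165.
Linear in tax_rate, so extremes are at the endpoints: tax_rate = 1 gives trade_balance = -189; tax_rate = 8 gives trade_balance = -357.

-357 to -189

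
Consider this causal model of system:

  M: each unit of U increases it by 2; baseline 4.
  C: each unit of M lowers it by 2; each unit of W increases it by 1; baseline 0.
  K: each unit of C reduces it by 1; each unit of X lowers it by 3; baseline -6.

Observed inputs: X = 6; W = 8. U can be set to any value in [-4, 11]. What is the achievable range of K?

-40 to 20

Substituting into the C equation gives C = -4*U.
So K = 4*U - 24.
Linear in U, so extremes are at the endpoints: U = -4 gives K = -40; U = 11 gives K = 20.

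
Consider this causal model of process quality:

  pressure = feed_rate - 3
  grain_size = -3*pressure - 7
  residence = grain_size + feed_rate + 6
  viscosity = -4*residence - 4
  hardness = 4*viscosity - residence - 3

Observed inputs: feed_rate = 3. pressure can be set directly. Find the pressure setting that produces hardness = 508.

pressure = 11

Intervening on pressure fixes its value directly, overriding its dependence on feed_rate.
Substituting into the residence equation gives residence = -3*pressure + 2.
viscosity becomes 12*pressure - 12.
hardness becomes 51*pressure - 53.
Solve 51*pressure - 53 = 508: pressure = (508 + 53) / 51 = 11.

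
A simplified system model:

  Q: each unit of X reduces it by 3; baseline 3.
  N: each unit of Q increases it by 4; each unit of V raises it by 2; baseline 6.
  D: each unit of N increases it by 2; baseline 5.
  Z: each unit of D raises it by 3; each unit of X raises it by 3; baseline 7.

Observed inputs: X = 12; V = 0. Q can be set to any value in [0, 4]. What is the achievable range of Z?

94 to 190

Intervening on Q fixes its value directly, overriding its dependence on X.
Substituting into the N equation gives N = 4*Q + 6.
D becomes 8*Q + 17.
Z becomes 24*Q + 94.
Linear in Q, so extremes are at the endpoints: Q = 0 gives Z = 94; Q = 4 gives Z = 190.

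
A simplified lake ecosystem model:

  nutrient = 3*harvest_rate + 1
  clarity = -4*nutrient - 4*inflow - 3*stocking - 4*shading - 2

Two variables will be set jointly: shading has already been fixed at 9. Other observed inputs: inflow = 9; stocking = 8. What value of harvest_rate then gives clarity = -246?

With shading held at 9:
Substituting into the clarity equation gives clarity = -12*harvest_rate - 102.
Solve -12*harvest_rate - 102 = -246: harvest_rate = (-246 + 102) / -12 = 12.

harvest_rate = 12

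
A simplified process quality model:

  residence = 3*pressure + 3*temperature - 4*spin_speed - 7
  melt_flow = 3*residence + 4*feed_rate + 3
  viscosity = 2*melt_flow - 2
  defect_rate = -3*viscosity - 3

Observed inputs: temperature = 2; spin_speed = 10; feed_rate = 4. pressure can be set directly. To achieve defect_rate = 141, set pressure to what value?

pressure = 9

Substituting into the residence equation gives residence = 3*pressure - 41.
melt_flow becomes 9*pressure - 104.
So viscosity = 18*pressure - 210.
This gives defect_rate = -54*pressure + 627.
Solve -54*pressure + 627 = 141: pressure = (141 - 627) / -54 = 9.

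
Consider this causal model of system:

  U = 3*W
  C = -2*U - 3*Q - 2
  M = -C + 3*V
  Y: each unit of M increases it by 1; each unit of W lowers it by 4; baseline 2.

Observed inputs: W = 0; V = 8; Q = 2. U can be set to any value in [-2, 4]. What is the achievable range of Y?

30 to 42

Intervening on U fixes its value directly, overriding its dependence on W.
Substituting into the C equation gives C = -2*U - 8.
Substituting into the M equation gives M = 2*U + 32.
Y becomes 2*U + 34.
Linear in U, so extremes are at the endpoints: U = -2 gives Y = 30; U = 4 gives Y = 42.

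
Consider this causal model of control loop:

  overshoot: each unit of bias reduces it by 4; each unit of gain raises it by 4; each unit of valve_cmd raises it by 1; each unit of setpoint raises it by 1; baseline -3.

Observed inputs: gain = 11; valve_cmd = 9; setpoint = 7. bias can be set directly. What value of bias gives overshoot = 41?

Substituting into the overshoot equation gives overshoot = -4*bias + 57.
Solve -4*bias + 57 = 41: bias = (41 - 57) / -4 = 4.

bias = 4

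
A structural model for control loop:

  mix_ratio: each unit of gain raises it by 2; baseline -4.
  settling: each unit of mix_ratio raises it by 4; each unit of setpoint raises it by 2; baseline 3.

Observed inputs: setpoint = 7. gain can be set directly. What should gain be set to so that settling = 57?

gain = 7

Substituting into the settling equation gives settling = 8*gain + 1.
Solve 8*gain + 1 = 57: gain = (57 - 1) / 8 = 7.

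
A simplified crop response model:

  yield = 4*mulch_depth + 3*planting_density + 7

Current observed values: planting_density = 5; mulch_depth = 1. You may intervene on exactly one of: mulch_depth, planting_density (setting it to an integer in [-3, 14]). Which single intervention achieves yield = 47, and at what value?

set planting_density = 12

Intervening on mulch_depth: yield = 4*mulch_depth + 22. Reaching 47 requires mulch_depth = 25/4, not an integer.
Intervening on planting_density: with other inputs at their observed values, yield = 3*planting_density + 11. Solving for 47 gives planting_density = 12, within [-3, 14].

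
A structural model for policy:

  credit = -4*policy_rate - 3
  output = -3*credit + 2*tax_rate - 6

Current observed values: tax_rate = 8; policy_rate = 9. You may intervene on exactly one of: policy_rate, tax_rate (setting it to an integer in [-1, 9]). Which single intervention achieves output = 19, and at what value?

Intervening on policy_rate: with other inputs at their observed values, output = 12*policy_rate + 19. Solving for 19 gives policy_rate = 0, within [-1, 9].
Intervening on tax_rate: output = 2*tax_rate + 111. Reaching 19 requires tax_rate = -46, outside [-1, 9].

set policy_rate = 0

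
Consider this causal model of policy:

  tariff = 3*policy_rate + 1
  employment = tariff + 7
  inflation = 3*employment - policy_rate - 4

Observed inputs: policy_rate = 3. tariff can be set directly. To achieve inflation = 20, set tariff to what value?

Intervening on tariff fixes its value directly, overriding its dependence on policy_rate.
Substituting into the inflation equation gives inflation = 3*tariff + 14.
Solve 3*tariff + 14 = 20: tariff = (20 - 14) / 3 = 2.

tariff = 2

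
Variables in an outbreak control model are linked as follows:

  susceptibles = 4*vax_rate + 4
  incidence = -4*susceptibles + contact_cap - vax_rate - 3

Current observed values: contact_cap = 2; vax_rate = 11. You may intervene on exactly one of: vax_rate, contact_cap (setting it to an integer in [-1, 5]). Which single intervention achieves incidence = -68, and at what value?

Intervening on vax_rate: with other inputs at their observed values, incidence = -17*vax_rate - 17. Solving for -68 gives vax_rate = 3, within [-1, 5].
Intervening on contact_cap: incidence = contact_cap - 206. Reaching -68 requires contact_cap = 138, outside [-1, 5].

set vax_rate = 3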